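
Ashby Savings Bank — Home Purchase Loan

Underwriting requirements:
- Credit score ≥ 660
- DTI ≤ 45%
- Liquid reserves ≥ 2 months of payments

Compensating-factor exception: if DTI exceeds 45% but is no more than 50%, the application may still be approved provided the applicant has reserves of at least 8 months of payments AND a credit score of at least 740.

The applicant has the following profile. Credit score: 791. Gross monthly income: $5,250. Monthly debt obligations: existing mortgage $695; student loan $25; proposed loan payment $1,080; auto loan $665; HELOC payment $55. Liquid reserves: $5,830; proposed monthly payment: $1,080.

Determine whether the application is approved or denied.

Credit score 791 ≥ 660 (meets base)
Total debts = (695 + 25 + 1,080 + 665 + 55) = 2,520. DTI: 2,520 ÷ 5,250 = 48%, over the 45% base limit.
Liquid reserves cover 5,830/1,080 = 5.4 months — ≥ 2 required
DTI 48% is within the 45%–50% exception band; checking compensating factors.
Reserves 5.4 < 8 months; credit score 791 ≥ 740.
Override conditions not both satisfied; exception does not apply.

Denied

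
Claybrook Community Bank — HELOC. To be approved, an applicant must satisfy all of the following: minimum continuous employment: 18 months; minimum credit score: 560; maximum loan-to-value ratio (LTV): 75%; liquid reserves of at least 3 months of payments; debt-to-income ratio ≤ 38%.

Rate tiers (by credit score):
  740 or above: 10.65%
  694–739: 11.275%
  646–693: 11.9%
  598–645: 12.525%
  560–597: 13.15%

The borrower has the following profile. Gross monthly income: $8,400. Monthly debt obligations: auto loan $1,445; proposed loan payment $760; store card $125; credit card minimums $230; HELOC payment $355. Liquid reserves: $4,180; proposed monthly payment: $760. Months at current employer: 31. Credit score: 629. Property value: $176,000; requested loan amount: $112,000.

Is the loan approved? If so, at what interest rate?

Approved at 12.525%

Credit score 629 ≥ 560 (meets minimum)
LTV: 112,000 ÷ 176,000 = 63.6%, within 75% cap
Reserves = 4,180/760 = 5.5 months ≥ 3
Total monthly debts = (1,445 + 760 + 125 + 230 + 355) = 2,915. Debt-to-income = 2,915/8,400 = 34.7% — meets 38% limit
Employment 31 ≥ 18 months
All requirements met. Score 629 falls in the 598–645 tier → 12.525%.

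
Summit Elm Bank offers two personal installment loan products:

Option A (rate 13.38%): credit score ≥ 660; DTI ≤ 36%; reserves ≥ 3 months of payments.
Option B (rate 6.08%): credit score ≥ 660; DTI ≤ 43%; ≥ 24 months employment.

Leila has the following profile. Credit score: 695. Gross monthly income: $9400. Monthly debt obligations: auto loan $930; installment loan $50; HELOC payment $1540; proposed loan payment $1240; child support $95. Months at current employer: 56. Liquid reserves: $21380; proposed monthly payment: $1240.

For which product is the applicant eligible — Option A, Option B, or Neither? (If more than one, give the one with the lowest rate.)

Option B

Total debts = (930 + 50 + 1,540 + 1,240 + 95) = 3,855; DTI = 3,855/9,400 = 41%.
Reserves = 21,380/1,240 = 17.2 months.
Option A: score 695 ≥ 660; DTI 41% > 36%; reserves 17.2 ≥ 3 mo → does not qualify.
Option B: score 695 ≥ 660; DTI 41% ≤ 43%; employment 56 ≥ 24 mo → qualifies.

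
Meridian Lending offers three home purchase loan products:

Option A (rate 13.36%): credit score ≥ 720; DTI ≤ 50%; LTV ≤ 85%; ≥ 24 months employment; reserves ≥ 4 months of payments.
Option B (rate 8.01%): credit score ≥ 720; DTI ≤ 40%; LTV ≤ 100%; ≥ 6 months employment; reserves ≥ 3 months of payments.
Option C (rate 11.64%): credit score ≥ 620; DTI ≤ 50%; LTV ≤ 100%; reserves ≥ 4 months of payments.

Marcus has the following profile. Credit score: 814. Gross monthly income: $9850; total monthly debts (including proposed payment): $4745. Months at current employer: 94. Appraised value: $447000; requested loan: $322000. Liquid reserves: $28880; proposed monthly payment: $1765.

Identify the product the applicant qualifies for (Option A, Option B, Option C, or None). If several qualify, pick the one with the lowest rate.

DTI = 4,745/9,850 = 48.2%.
LTV = 322,000/447,000 = 72%.
Reserves = 28,880/1,765 = 16.4 months.
Option A: score 814 ≥ 720; DTI 48.2% ≤ 50%; LTV 72% ≤ 85%; employment 94 ≥ 24 mo; reserves 16.4 ≥ 4 mo → qualifies.
Option B: score 814 ≥ 720; DTI 48.2% > 40%; LTV 72% ≤ 100%; employment 94 ≥ 6 mo; reserves 16.4 ≥ 3 mo → does not qualify.
Option C: score 814 ≥ 620; DTI 48.2% ≤ 50%; LTV 72% ≤ 100%; reserves 16.4 ≥ 4 mo → qualifies.
Qualifying: Option A, Option C. Lowest rate is 11.64% → Option C.

Option C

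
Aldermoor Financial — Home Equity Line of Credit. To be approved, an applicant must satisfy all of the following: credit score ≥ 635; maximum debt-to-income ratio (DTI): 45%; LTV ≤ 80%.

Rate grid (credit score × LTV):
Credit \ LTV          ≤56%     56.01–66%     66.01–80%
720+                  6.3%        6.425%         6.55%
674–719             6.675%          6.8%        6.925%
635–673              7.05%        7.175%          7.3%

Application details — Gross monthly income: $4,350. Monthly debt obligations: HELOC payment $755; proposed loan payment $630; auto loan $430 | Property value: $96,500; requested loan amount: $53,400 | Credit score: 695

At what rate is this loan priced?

6.675%

Credit score 695 ≥ 635; Total monthly debts = (755 + 630 + 430) = 1,815. DTI: 1,815 ÷ 4,350 = 41.7%, within the 45% cap
LTV = 53,400/96,500 = 55.3% ≤ 80%
Credit 695 → row 674–719; LTV 55.3% → column ≤56%. Grid cell → 6.675%.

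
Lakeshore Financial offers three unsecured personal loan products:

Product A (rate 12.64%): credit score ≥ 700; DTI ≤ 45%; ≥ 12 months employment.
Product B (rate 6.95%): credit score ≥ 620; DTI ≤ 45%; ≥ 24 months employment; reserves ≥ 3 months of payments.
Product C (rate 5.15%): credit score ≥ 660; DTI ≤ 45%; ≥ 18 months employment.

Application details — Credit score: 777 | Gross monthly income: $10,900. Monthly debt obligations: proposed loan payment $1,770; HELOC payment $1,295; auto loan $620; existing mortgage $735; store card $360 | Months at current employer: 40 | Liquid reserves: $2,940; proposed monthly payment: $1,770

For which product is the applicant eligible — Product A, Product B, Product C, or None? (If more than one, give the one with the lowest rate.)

Total debts = (1,770 + 1,295 + 620 + 735 + 360) = 4,780; DTI = 4,780/10,900 = 43.9%.
Reserves = 2,940/1,770 = 1.7 months.
Product A: score 777 ≥ 700; DTI 43.9% ≤ 45%; employment 40 ≥ 12 mo → qualifies.
Product B: score 777 ≥ 620; DTI 43.9% ≤ 45%; employment 40 ≥ 24 mo; reserves 1.7 < 3 mo → does not qualify.
Product C: score 777 ≥ 660; DTI 43.9% ≤ 45%; employment 40 ≥ 18 mo → qualifies.
Qualifying: Product A, Product C. Lowest rate is 5.15% → Product C.

Product C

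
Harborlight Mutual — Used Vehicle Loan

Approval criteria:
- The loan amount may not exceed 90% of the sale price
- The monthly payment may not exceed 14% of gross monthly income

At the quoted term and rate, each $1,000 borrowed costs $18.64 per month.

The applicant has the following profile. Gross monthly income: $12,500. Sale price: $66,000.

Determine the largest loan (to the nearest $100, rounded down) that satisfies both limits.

$59,400

Payment cap: 14% × $12,500 = $1,750/month.
At $18.64 per $1,000, that supports 1,750/18.64 × 1,000 ≈ $93,884 → $93,800.
LTV cap: 90% × $66,000 = $59,400 → $59,400.
Binding constraint: loan-to-value.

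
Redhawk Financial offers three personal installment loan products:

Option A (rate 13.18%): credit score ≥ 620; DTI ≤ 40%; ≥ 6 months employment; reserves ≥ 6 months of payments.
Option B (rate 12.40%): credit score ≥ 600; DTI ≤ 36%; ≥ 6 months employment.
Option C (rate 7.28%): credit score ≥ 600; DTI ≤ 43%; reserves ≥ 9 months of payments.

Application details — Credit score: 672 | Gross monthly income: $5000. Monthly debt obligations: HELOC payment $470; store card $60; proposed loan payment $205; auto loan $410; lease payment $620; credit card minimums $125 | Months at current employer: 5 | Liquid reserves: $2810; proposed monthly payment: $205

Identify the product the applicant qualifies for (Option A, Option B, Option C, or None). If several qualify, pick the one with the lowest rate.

Option C

Total debts = (470 + 60 + 205 + 410 + 620 + 125) = 1,890; DTI = 1,890/5,000 = 37.8%.
Reserves = 2,810/205 = 13.7 months.
Option A: score 672 ≥ 620; DTI 37.8% ≤ 40%; employment 5 < 6 mo; reserves 13.7 ≥ 6 mo → does not qualify.
Option B: score 672 ≥ 600; DTI 37.8% > 36%; employment 5 < 6 mo → does not qualify.
Option C: score 672 ≥ 600; DTI 37.8% ≤ 43%; reserves 13.7 ≥ 9 mo → qualifies.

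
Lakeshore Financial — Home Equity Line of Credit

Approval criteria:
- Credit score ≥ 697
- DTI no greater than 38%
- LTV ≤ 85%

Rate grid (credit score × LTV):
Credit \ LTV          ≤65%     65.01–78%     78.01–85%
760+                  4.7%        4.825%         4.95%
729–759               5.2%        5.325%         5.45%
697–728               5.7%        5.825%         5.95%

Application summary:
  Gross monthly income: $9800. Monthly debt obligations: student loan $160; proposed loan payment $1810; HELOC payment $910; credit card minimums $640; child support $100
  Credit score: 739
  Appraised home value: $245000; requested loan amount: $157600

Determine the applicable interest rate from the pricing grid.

5.2%

Credit score 739 ≥ 697; Total monthly debts = (160 + 1,810 + 910 + 640 + 100) = 3,620. DTI = 3,620/9,800 = 36.9% ≤ 38%
Loan-to-value = 157,600/245,000 = 64.3% — pass (85% max)
Score 739 is in the 729–759 band; LTV 64.3% is in the ≤65% band → 5.2%.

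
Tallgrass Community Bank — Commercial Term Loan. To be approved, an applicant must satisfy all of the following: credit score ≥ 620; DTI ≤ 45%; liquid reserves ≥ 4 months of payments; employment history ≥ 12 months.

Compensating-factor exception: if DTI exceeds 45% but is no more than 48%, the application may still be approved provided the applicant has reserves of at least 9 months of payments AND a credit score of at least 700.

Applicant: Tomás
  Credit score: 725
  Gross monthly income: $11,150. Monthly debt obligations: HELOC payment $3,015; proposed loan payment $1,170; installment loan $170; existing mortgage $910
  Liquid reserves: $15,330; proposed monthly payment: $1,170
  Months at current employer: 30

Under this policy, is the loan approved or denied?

Approved

Credit score 725 ≥ 620 (meets base)
Total debts = (3,015 + 1,170 + 170 + 910) = 5,265. DTI: 5,265 ÷ 11,150 = 47.2%, over the 45% base limit.
Liquid reserves cover 15,330/1,170 = 13.1 months — ≥ 4 required
Employment 30 ≥ 12 months
47.2% falls in the override range (45%–48%), so the compensating-factor test applies.
Reserves 13.1 ≥ 9 months; credit score 725 ≥ 700.
Both override conditions satisfied; DTI exception granted.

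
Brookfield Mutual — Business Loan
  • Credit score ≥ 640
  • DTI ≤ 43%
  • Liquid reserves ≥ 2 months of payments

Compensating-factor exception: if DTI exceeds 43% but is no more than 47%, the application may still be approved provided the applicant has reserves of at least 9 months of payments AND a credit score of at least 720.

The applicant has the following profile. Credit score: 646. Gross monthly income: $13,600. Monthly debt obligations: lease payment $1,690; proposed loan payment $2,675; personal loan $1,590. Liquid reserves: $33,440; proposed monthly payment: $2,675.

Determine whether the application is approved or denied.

Denied

Credit score 646 ≥ 640 (meets base)
Total debts = (1,690 + 2,675 + 1,590) = 5,955. DTI = 5,955/13,600 = 43.8% > 43% — standard DTI limit exceeded.
Liquid reserves cover 33,440/2,675 = 12.5 months — ≥ 2 required
43.8% falls in the override range (43%–47%), so the compensating-factor test applies.
Reserves 12.5 ≥ 9 months; credit score 646 < 720.
Compensating-factor requirement not fully met.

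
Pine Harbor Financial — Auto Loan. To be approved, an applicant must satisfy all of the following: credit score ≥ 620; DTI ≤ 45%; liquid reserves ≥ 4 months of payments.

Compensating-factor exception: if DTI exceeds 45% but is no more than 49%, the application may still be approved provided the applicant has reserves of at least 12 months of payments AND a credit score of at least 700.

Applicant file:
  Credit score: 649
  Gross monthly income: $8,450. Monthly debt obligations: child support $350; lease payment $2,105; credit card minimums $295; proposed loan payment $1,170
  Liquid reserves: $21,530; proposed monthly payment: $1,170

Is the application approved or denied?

Denied

Credit score 649 ≥ 620 (meets base)
Total debts = (350 + 2,105 + 295 + 1,170) = 3,920. DTI: 3,920 ÷ 8,450 = 46.4%, over the 45% base limit.
Reserves = 21,530/1,170 = 18.4 months ≥ 4
46.4% falls in the override range (45%–49%), so the compensating-factor test applies.
Reserves 18.4 ≥ 12 months; credit score 649 < 700.
Compensating-factor requirement not fully met.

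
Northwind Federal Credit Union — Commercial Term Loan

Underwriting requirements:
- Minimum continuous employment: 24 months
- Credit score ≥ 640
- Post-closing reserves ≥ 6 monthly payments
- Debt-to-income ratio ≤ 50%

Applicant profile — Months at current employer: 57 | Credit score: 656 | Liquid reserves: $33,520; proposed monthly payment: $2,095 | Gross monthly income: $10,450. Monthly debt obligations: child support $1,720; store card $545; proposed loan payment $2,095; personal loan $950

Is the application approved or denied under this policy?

Employment 57 ≥ 24 months
Credit score 656 ≥ 640 (meets)
Liquid reserves cover 33,520/2,095 = 16.0 months — ≥ 6 required
Total monthly debts = (1,720 + 545 + 2,095 + 950) = 5,310. DTI = 5,310/10,450 = 50.8% > 50%
Fails on DTI.

Denied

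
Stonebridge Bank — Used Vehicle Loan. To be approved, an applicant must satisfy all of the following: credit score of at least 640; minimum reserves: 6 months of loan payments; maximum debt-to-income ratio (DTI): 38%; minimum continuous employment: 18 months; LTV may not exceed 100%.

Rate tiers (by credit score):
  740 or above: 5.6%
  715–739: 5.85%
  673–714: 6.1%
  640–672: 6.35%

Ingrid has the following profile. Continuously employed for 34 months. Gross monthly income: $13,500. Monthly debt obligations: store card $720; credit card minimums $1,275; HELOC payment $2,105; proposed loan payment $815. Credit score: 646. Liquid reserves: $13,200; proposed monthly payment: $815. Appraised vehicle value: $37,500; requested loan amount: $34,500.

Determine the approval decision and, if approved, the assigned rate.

Approved at 6.35%

Credit score 646 ≥ 640 (meets minimum)
Total monthly debts = (720 + 1,275 + 2,105 + 815) = 4,915. Debt-to-income = 4,915/13,500 = 36.4% — meets 38% limit
Employment 34 ≥ 18 months
LTV: 34,500 ÷ 37,500 = 92%, within 100% cap
Reserves = 13,200/815 = 16.2 months ≥ 6
All requirements met. Score 646 falls in the 640–672 tier → 6.35%.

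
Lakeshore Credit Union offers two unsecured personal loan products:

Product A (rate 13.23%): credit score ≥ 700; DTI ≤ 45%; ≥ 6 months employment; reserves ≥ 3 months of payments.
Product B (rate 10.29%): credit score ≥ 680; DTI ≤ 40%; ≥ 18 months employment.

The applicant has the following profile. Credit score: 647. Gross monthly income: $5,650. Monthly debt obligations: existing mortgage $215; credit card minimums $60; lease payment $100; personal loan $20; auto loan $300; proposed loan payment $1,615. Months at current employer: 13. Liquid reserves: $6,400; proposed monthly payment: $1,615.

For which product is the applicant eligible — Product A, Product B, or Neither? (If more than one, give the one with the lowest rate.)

Total debts = (215 + 60 + 100 + 20 + 300 + 1,615) = 2,310; DTI = 2,310/5,650 = 40.9%.
Reserves = 6,400/1,615 = 4.0 months.
Product A: score 647 < 700; DTI 40.9% ≤ 45%; employment 13 ≥ 6 mo; reserves 4.0 ≥ 3 mo → does not qualify.
Product B: score 647 < 680; DTI 40.9% > 40%; employment 13 < 18 mo → does not qualify.

Neither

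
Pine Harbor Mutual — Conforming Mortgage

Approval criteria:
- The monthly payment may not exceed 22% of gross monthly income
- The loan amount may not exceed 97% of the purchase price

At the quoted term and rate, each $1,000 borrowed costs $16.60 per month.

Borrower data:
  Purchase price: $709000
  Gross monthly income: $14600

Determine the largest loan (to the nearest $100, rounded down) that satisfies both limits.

$193,400

Payment cap: 22% × $14,600 = $3,212/month.
At $16.60 per $1,000, that supports 3,212/16.60 × 1,000 ≈ $193,493 → $193,400.
LTV cap: 97% × $709,000 = $687,730 → $687,700.
Binding constraint: payment-to-income.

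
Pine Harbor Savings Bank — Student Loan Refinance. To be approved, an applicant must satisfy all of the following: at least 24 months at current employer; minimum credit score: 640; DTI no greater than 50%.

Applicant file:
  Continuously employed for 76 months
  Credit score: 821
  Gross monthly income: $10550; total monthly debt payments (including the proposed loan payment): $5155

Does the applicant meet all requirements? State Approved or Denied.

Employment 76 ≥ 24 months
Credit score 821 ≥ 640 (meets)
Debt-to-income = 5,155/10,550 = 48.9% — meets 50% limit
All criteria satisfied.

Approved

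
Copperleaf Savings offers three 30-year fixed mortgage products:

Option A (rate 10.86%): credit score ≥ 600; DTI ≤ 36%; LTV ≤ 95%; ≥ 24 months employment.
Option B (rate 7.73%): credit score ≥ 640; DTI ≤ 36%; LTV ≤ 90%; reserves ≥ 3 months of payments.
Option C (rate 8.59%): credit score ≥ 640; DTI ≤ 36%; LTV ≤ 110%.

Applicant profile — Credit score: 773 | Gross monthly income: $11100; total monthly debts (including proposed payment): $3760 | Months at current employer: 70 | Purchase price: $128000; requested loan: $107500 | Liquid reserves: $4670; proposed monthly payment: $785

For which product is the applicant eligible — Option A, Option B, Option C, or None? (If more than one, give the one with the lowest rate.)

Option B

DTI = 3,760/11,100 = 33.9%.
LTV = 107,500/128,000 = 84%.
Reserves = 4,670/785 = 5.9 months.
Option A: score 773 ≥ 600; DTI 33.9% ≤ 36%; LTV 84% ≤ 95%; employment 70 ≥ 24 mo → qualifies.
Option B: score 773 ≥ 640; DTI 33.9% ≤ 36%; LTV 84% ≤ 90%; reserves 5.9 ≥ 3 mo → qualifies.
Option C: score 773 ≥ 640; DTI 33.9% ≤ 36%; LTV 84% ≤ 110% → qualifies.
Qualifying: Option A, Option B, Option C. Lowest rate is 7.73% → Option B.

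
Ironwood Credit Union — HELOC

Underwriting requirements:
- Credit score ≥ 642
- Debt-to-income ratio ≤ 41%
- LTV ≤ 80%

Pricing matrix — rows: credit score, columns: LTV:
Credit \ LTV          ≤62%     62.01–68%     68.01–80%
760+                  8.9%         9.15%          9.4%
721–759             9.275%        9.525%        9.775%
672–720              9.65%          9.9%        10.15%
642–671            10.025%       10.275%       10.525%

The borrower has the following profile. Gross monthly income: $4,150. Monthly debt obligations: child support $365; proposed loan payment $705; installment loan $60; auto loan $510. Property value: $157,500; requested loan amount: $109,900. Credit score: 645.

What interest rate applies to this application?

10.525%

Credit score 645 ≥ 642; Total monthly debts = (365 + 705 + 60 + 510) = 1,640. Debt-to-income = 1,640/4,150 = 39.5% — meets 41% limit
LTV: 109,900 ÷ 157,500 = 69.8%, within 80% cap
Credit 645 → row 642–671; LTV 69.8% → column 68.01–80%. Grid cell → 10.525%.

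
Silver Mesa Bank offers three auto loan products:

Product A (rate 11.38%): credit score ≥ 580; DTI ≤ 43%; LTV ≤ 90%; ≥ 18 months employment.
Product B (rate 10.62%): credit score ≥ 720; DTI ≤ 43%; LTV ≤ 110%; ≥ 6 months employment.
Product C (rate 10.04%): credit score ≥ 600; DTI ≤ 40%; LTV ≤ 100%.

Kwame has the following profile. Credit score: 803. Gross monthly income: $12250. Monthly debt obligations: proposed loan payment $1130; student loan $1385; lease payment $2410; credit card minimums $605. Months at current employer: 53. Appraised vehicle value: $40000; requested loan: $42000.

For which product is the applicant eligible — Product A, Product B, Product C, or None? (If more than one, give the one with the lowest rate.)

Total debts = (1,130 + 1,385 + 2,410 + 605) = 5,530; DTI = 5,530/12,250 = 45.1%.
LTV = 42,000/40,000 = 105%.
Product A: score 803 ≥ 580; DTI 45.1% > 43%; LTV 105% > 90%; employment 53 ≥ 18 mo → does not qualify.
Product B: score 803 ≥ 720; DTI 45.1% > 43%; LTV 105% ≤ 110%; employment 53 ≥ 6 mo → does not qualify.
Product C: score 803 ≥ 600; DTI 45.1% > 40%; LTV 105% > 100% → does not qualify.

None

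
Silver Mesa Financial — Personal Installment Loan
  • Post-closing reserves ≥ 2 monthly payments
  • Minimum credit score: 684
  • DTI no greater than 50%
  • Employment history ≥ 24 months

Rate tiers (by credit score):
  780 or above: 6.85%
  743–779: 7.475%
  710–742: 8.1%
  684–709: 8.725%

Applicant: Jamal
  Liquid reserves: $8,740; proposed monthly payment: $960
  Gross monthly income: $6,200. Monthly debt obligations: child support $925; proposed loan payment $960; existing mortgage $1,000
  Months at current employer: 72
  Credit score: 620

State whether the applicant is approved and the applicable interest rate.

Credit score 620 < 684 (below minimum)
Reserves: 8,740 ÷ 960 = 9.1 months (meets 2-month minimum)
Total monthly debts = (925 + 960 + 1,000) = 2,885. DTI = 2,885/6,200 = 46.5% ≤ 50%
Employment 72 ≥ 24 months
Not all requirements met → denied.

Denied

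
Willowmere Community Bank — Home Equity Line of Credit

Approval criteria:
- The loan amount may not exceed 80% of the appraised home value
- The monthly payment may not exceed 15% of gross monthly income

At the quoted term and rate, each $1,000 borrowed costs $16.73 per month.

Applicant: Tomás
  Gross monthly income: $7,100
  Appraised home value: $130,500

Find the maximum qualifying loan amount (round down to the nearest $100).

$63,600

Payment cap: 15% × $7,100 = $1,065/month.
At $16.73 per $1,000, that supports 1,065/16.73 × 1,000 ≈ $63,658 → $63,600.
LTV cap: 80% × $130,500 = $104,400 → $104,400.
Binding constraint: payment-to-income.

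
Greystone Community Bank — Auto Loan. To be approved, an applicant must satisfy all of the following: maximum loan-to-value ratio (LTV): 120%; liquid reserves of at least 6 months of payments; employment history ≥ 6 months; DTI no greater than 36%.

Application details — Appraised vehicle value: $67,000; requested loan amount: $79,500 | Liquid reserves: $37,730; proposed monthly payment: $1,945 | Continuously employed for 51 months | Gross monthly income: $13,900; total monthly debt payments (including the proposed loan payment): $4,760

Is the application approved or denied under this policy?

Approved

LTV: 79,500 ÷ 67,000 = 118.7%, within 120% cap
Reserves = 37,730/1,945 = 19.4 months ≥ 6
Employment 51 ≥ 6 months
DTI: 4,760 ÷ 13,900 = 34.2%, within the 36% cap
All criteria satisfied.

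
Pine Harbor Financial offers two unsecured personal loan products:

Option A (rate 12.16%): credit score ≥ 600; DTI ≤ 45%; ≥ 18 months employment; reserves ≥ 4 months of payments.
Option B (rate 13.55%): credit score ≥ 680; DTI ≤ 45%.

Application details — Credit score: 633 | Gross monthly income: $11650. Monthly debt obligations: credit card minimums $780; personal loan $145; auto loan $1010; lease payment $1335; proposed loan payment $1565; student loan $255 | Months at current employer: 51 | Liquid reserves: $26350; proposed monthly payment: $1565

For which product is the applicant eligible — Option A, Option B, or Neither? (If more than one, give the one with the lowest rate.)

Total debts = (780 + 145 + 1,010 + 1,335 + 1,565 + 255) = 5,090; DTI = 5,090/11,650 = 43.7%.
Reserves = 26,350/1,565 = 16.8 months.
Option A: score 633 ≥ 600; DTI 43.7% ≤ 45%; employment 51 ≥ 18 mo; reserves 16.8 ≥ 4 mo → qualifies.
Option B: score 633 < 680; DTI 43.7% ≤ 45% → does not qualify.

Option A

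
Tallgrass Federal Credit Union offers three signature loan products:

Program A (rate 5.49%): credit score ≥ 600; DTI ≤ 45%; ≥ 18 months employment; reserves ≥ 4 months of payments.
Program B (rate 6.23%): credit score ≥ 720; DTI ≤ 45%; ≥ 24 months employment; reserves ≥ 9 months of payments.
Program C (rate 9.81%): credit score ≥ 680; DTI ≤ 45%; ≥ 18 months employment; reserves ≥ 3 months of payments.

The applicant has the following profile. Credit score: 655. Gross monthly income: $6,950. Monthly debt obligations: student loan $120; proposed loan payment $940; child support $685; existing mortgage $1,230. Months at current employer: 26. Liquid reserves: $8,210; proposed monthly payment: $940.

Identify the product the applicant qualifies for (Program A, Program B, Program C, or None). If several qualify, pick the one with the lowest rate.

Total debts = (120 + 940 + 685 + 1,230) = 2,975; DTI = 2,975/6,950 = 42.8%.
Reserves = 8,210/940 = 8.7 months.
Program A: score 655 ≥ 600; DTI 42.8% ≤ 45%; employment 26 ≥ 18 mo; reserves 8.7 ≥ 4 mo → qualifies.
Program B: score 655 < 720; DTI 42.8% ≤ 45%; employment 26 ≥ 24 mo; reserves 8.7 < 9 mo → does not qualify.
Program C: score 655 < 680; DTI 42.8% ≤ 45%; employment 26 ≥ 18 mo; reserves 8.7 ≥ 3 mo → does not qualify.

Program A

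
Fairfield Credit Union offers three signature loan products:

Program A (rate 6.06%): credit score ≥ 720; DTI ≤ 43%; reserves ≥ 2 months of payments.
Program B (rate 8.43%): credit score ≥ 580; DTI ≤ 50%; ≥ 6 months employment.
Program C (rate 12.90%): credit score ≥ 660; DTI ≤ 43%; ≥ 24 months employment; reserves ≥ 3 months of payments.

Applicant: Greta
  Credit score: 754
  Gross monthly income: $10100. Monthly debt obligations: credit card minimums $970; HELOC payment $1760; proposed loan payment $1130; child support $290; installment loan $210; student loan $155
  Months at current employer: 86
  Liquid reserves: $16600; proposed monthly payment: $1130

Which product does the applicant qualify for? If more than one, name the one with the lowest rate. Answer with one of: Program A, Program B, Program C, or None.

Program B

Total debts = (970 + 1,760 + 1,130 + 290 + 210 + 155) = 4,515; DTI = 4,515/10,100 = 44.7%.
Reserves = 16,600/1,130 = 14.7 months.
Program A: score 754 ≥ 720; DTI 44.7% > 43%; reserves 14.7 ≥ 2 mo → does not qualify.
Program B: score 754 ≥ 580; DTI 44.7% ≤ 50%; employment 86 ≥ 6 mo → qualifies.
Program C: score 754 ≥ 660; DTI 44.7% > 43%; employment 86 ≥ 24 mo; reserves 14.7 ≥ 3 mo → does not qualify.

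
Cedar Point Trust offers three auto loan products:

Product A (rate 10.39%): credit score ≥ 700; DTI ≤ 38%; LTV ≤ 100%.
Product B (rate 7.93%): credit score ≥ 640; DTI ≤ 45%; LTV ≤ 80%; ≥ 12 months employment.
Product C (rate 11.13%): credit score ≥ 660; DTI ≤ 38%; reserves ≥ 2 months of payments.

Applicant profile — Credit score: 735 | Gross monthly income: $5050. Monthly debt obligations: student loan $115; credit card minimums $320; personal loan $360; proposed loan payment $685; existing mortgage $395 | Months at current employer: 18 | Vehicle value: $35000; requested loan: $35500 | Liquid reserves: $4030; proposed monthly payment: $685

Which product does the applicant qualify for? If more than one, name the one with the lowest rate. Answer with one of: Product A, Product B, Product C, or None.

Product C

Total debts = (115 + 320 + 360 + 685 + 395) = 1,875; DTI = 1,875/5,050 = 37.1%.
LTV = 35,500/35,000 = 101.4%.
Reserves = 4,030/685 = 5.9 months.
Product A: score 735 ≥ 700; DTI 37.1% ≤ 38%; LTV 101.4% > 100% → does not qualify.
Product B: score 735 ≥ 640; DTI 37.1% ≤ 45%; LTV 101.4% > 80%; employment 18 ≥ 12 mo → does not qualify.
Product C: score 735 ≥ 660; DTI 37.1% ≤ 38%; reserves 5.9 ≥ 2 mo → qualifies.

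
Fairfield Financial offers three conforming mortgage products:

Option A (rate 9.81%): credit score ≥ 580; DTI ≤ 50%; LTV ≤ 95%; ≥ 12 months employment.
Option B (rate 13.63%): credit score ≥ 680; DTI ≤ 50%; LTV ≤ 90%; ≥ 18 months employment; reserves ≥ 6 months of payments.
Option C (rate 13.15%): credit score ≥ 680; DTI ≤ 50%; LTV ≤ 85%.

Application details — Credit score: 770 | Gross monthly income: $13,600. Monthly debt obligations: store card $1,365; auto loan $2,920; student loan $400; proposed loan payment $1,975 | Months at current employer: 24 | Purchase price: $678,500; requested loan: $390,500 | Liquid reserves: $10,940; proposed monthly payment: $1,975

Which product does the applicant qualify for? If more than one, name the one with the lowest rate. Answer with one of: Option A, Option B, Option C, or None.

Option A

Total debts = (1,365 + 2,920 + 400 + 1,975) = 6,660; DTI = 6,660/13,600 = 49%.
LTV = 390,500/678,500 = 57.6%.
Reserves = 10,940/1,975 = 5.5 months.
Option A: score 770 ≥ 580; DTI 49% ≤ 50%; LTV 57.6% ≤ 95%; employment 24 ≥ 12 mo → qualifies.
Option B: score 770 ≥ 680; DTI 49% ≤ 50%; LTV 57.6% ≤ 90%; employment 24 ≥ 18 mo; reserves 5.5 < 6 mo → does not qualify.
Option C: score 770 ≥ 680; DTI 49% ≤ 50%; LTV 57.6% ≤ 85% → qualifies.
Qualifying: Option A, Option C. Lowest rate is 9.81% → Option A.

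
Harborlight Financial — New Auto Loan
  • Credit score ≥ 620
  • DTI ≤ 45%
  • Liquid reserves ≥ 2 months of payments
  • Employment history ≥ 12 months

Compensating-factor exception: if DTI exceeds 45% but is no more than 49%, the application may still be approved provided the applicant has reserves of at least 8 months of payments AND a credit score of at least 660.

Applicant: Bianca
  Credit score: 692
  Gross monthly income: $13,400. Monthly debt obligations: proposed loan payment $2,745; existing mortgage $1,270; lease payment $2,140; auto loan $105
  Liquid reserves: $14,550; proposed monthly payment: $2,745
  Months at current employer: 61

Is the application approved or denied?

Credit score 692 ≥ 620 (meets base)
Total debts = (2,745 + 1,270 + 2,140 + 105) = 6,260. DTI: 6,260 ÷ 13,400 = 46.7%, over the 45% base limit.
Liquid reserves cover 14,550/2,745 = 5.3 months — ≥ 2 required
Employment 61 ≥ 12 months
46.7% falls in the override range (45%–49%), so the compensating-factor test applies.
Override check — reserves: 5.3 mo (short of 8); score: 692 (ok).
Compensating-factor requirement not fully met.

Denied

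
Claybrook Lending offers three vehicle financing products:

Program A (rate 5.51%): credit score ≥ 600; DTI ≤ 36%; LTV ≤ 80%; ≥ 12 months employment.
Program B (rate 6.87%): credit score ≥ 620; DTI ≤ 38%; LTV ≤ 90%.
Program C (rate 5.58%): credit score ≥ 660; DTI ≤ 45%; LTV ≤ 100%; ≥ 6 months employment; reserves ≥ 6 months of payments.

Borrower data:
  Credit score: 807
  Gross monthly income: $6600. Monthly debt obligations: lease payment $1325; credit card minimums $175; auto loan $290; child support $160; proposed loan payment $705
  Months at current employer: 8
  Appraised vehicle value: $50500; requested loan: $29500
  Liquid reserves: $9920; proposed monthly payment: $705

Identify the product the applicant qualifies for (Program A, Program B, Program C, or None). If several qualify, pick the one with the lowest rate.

Program C

Total debts = (1,325 + 175 + 290 + 160 + 705) = 2,655; DTI = 2,655/6,600 = 40.2%.
LTV = 29,500/50,500 = 58.4%.
Reserves = 9,920/705 = 14.1 months.
Program A: score 807 ≥ 600; DTI 40.2% > 36%; LTV 58.4% ≤ 80%; employment 8 < 12 mo → does not qualify.
Program B: score 807 ≥ 620; DTI 40.2% > 38%; LTV 58.4% ≤ 90% → does not qualify.
Program C: score 807 ≥ 660; DTI 40.2% ≤ 45%; LTV 58.4% ≤ 100%; employment 8 ≥ 6 mo; reserves 14.1 ≥ 6 mo → qualifies.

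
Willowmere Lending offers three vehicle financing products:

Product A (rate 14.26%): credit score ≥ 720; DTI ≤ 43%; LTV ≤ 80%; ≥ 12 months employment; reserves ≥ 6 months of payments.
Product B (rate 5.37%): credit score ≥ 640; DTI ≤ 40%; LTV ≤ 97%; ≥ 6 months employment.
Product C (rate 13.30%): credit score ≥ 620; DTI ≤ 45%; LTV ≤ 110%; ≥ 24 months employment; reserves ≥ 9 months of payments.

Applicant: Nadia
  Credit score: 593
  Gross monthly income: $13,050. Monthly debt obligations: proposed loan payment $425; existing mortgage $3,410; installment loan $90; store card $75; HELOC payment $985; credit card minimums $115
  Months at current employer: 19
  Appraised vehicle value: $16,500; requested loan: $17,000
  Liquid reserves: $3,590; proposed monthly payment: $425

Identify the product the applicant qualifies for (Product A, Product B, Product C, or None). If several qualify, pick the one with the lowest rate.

Total debts = (425 + 3,410 + 90 + 75 + 985 + 115) = 5,100; DTI = 5,100/13,050 = 39.1%.
LTV = 17,000/16,500 = 103%.
Reserves = 3,590/425 = 8.4 months.
Product A: score 593 < 720; DTI 39.1% ≤ 43%; LTV 103% > 80%; employment 19 ≥ 12 mo; reserves 8.4 ≥ 6 mo → does not qualify.
Product B: score 593 < 640; DTI 39.1% ≤ 40%; LTV 103% > 97%; employment 19 ≥ 6 mo → does not qualify.
Product C: score 593 < 620; DTI 39.1% ≤ 45%; LTV 103% ≤ 110%; employment 19 < 24 mo; reserves 8.4 < 9 mo → does not qualify.

None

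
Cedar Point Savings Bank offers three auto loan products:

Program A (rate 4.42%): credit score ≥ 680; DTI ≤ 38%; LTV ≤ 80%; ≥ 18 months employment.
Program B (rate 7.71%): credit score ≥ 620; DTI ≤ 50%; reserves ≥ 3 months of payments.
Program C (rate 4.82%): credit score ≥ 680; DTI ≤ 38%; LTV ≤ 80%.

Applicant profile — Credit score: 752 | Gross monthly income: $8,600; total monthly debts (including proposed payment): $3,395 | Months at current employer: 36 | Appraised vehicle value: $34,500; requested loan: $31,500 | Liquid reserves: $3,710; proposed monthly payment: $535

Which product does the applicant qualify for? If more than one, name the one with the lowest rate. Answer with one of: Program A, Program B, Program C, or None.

Program B

DTI = 3,395/8,600 = 39.5%.
LTV = 31,500/34,500 = 91.3%.
Reserves = 3,710/535 = 6.9 months.
Program A: score 752 ≥ 680; DTI 39.5% > 38%; LTV 91.3% > 80%; employment 36 ≥ 18 mo → does not qualify.
Program B: score 752 ≥ 620; DTI 39.5% ≤ 50%; reserves 6.9 ≥ 3 mo → qualifies.
Program C: score 752 ≥ 680; DTI 39.5% > 38%; LTV 91.3% > 80% → does not qualify.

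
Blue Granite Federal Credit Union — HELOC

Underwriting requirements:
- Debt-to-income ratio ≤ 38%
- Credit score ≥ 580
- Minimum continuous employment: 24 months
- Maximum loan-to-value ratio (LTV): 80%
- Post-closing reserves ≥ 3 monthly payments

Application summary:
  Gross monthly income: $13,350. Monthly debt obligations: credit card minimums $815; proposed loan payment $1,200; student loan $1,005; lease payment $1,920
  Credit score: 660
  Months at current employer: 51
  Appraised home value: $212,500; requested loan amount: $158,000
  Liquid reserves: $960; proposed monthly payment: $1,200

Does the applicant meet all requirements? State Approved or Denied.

Total monthly debts = (815 + 1,200 + 1,005 + 1,920) = 4,940. DTI = 4,940/13,350 = 37% ≤ 38%
Credit score 660 ≥ 580 (meets)
Employment 51 ≥ 24 months
LTV = 158,000/212,500 = 74.4% ≤ 80%
Reserves = 960/1,200 = 0.8 months < 3
Fails on reserves.

Denied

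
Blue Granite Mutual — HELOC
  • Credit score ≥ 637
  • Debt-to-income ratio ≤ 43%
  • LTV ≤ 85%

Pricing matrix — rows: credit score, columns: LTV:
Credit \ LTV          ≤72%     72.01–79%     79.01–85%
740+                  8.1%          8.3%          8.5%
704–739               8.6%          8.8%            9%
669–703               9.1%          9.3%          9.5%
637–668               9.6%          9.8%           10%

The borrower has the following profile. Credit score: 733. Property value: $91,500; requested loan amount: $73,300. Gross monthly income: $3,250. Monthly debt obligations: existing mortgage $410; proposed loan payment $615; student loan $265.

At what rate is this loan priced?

Credit score 733 ≥ 637; Total monthly debts = (410 + 615 + 265) = 1,290. DTI: 1,290 ÷ 3,250 = 39.7%, within the 43% cap
Loan-to-value = 73,300/91,500 = 80.1% — pass (85% max)
Score 733 is in the 704–739 band; LTV 80.1% is in the 79.01–85% band → 9%.

9%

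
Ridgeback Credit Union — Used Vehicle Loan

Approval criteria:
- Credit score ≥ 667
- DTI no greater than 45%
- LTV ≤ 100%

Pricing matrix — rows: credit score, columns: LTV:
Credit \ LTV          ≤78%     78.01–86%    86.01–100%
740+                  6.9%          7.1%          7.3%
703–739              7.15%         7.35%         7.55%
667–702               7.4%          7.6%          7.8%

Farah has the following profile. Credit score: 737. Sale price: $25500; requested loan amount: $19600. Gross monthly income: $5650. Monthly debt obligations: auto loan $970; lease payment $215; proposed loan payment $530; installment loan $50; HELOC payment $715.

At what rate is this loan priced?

Credit score 737 ≥ 667; Total monthly debts = (970 + 215 + 530 + 50 + 715) = 2,480. Debt-to-income = 2,480/5,650 = 43.9% — meets 45% limit
LTV = 19,600/25,500 = 76.9% ≤ 100%
Credit 737 → row 703–739; LTV 76.9% → column ≤78%. Grid cell → 7.15%.

7.15%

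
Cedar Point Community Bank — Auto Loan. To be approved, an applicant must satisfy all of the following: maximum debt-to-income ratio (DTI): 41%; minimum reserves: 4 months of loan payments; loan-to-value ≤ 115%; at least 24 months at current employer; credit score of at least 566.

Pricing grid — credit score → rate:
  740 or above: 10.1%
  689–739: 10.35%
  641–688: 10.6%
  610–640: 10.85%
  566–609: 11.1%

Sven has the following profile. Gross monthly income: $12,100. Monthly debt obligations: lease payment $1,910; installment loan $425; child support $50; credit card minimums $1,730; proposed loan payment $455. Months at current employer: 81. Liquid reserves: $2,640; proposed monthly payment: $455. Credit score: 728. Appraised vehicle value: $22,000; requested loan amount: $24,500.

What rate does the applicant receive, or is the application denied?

Approved at 10.35%

Credit score 728 ≥ 566 (meets minimum)
Total monthly debts = (1,910 + 425 + 50 + 1,730 + 455) = 4,570. Debt-to-income = 4,570/12,100 = 37.8% — meets 41% limit
Liquid reserves cover 2,640/455 = 5.8 months — ≥ 4 required
Loan-to-value = 24,500/22,000 = 111.4% — pass (115% max)
Employment 81 ≥ 24 months
All requirements met. Score 728 falls in the 689–739 tier → 10.35%.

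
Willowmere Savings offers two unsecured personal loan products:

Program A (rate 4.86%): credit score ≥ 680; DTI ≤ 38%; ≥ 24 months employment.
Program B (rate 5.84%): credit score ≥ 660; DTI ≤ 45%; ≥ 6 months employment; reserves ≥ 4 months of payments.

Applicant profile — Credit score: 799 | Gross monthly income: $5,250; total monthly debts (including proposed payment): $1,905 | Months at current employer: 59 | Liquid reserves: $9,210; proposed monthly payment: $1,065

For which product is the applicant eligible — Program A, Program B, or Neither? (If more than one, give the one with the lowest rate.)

DTI = 1,905/5,250 = 36.3%.
Reserves = 9,210/1,065 = 8.6 months.
Program A: score 799 ≥ 680; DTI 36.3% ≤ 38%; employment 59 ≥ 24 mo → qualifies.
Program B: score 799 ≥ 660; DTI 36.3% ≤ 45%; employment 59 ≥ 6 mo; reserves 8.6 ≥ 4 mo → qualifies.
Qualifying: Program A, Program B. Lowest rate is 4.86% → Program A.

Program A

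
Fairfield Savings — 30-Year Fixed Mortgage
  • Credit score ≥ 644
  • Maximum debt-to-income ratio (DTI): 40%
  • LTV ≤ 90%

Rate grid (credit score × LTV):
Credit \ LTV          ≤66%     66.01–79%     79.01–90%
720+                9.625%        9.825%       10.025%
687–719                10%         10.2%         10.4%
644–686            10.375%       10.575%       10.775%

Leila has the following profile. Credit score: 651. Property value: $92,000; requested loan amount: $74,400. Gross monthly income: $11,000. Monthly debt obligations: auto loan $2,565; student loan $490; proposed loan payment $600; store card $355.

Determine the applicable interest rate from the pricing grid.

Credit score 651 ≥ 644; Total monthly debts = (2,565 + 490 + 600 + 355) = 4,010. DTI: 4,010 ÷ 11,000 = 36.5%, within the 40% cap
LTV: 74,400 ÷ 92,000 = 80.9%, within 90% cap
Row: 651 falls in 644–686. Column: 80.9% falls in 79.01–90%. Rate = 10.775%.

10.775%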